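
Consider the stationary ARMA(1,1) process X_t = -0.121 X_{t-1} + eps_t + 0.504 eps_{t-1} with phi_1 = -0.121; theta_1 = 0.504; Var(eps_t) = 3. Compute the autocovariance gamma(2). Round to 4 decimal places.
\gamma(2) = -0.1325

Multiply the model equation by X_{t-k} and take expectations. With theta_0 = psi_0 = 1 and psi_j the MA(infinity) weights, this gives
  gamma(k) - sum_i phi_i gamma(k-i) = c_k,
  c_k = sigma^2 * sum_{j=k..q} theta_j psi_{j-k}   (c_k = 0 for k > q),
using gamma(-m) = gamma(m).
psi-weights needed (psi_j = theta_j + sum_i phi_i psi_{j-i}):
  psi_1 = theta_1 + phi_1 = 0.504 + (-0.121) = 0.383
Right-hand sides:
  c_0 = sigma^2 (1 + theta_1 psi_1) = 3 * (1 + (0.504)(0.383)) = 3 * 1.193032 = 3.579096
  c_1 = sigma^2 theta_1 = 3 * (0.504) = 1.512
  c_2 = 0
Equations for k = 0 and k = 1 (AR order 1):
  gamma(0) = phi_1 gamma(1) + c_0
  gamma(1) = phi_1 gamma(0) + c_1
Substituting the second into the first: gamma(0) (1 - phi_1^2) = c_0 + phi_1 c_1, so
  gamma(0) = (c_0 + phi_1 c_1) / (1 - phi_1^2) = (3.579096 + (-0.121)(1.512)) / (1 - (-0.121)^2) = 3.396144 / 0.985359 = 3.446606.
  gamma(1) = phi_1 gamma(0) + c_1 = (-0.121)(3.446606) + (1.512) = 1.094961.
For k = 2 (> q): gamma(2) = phi_1 gamma(1) = (-0.121)(1.094961) = -0.13249.
Therefore gamma(2) = -0.1325 (to 4 decimal places).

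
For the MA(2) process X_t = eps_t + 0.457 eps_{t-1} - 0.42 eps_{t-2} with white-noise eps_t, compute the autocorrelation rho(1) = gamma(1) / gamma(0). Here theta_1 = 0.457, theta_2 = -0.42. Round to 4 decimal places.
\rho(1) = 0.1913

For an MA(q) process with theta_0 = 1, the autocovariance is
  gamma(k) = sigma^2 * sum_{i=0..q-k} theta_i * theta_{i+k},
and rho(k) = gamma(k) / gamma(0). Sigma^2 cancels.
  numerator   = (1)*(0.457) + (0.457)*(-0.42) = 0.26506.
  denominator = (1)^2 + (0.457)^2 + (-0.42)^2 = 1.385249.
  rho(1) = 0.26506 / 1.385249 = 0.1913.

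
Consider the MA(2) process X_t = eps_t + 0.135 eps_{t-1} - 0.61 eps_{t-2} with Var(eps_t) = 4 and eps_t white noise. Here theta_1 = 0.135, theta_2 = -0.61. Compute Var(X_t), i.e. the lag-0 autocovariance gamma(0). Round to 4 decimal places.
\gamma(0) = 5.5613

For an MA(q) process X_t = eps_t + sum_i theta_i eps_{t-i} with
Var(eps_t) = sigma^2, the variance is
  gamma(0) = sigma^2 * (1 + sum_i theta_i^2).
  sum_i theta_i^2 = (0.135)^2 + (-0.61)^2 = 0.018225 + 0.3721 = 0.390325.
  gamma(0) = 4 * (1 + 0.390325) = 4 * 1.390325 = 5.5613.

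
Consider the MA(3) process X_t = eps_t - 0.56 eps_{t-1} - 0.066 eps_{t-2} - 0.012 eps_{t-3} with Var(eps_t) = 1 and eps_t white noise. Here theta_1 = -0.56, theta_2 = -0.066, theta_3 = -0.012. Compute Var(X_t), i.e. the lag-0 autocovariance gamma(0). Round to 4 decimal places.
\gamma(0) = 1.3181

For an MA(q) process X_t = eps_t + sum_i theta_i eps_{t-i} with
Var(eps_t) = sigma^2, the variance is
  gamma(0) = sigma^2 * (1 + sum_i theta_i^2).
  sum_i theta_i^2 = (-0.56)^2 + (-0.066)^2 + (-0.012)^2 = 0.3136 + 0.004356 + 0.000144 = 0.3181.
  gamma(0) = 1 * (1 + 0.3181) = 1 * 1.3181 = 1.3181.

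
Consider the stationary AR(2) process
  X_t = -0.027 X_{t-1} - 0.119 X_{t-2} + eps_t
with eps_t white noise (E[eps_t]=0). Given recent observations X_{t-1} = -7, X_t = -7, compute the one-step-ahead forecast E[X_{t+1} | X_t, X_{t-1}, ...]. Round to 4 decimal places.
E[X_{t+1} \mid \mathcal F_t] = 1.0220

For an AR(p) model X_t = c + sum_i phi_i X_{t-i} + eps_t, the
one-step-ahead conditional mean is
  E[X_{t+1} | X_t, ...] = c + sum_i phi_i X_{t+1-i}.
Substitute known values:
  E[X_{t+1} | ...] = (-0.027) * (-7) + (-0.119) * (-7)
                   = 1.0220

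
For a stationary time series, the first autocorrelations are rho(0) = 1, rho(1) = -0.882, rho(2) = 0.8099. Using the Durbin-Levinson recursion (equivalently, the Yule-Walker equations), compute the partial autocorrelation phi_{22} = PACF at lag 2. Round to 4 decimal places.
\phi_{22} = 0.1440

The PACF at lag k is phi_{kk}, the last component of the solution
to the Yule-Walker system G_k phi = r_k where
  (G_k)_{ij} = rho(|i - j|), (r_k)_i = rho(i), i,j = 1..k.
Equivalently, Durbin-Levinson gives phi_{kk} iteratively:
  phi_{11} = rho(1)
  phi_{kk} = [rho(k) - sum_{j=1..k-1} phi_{k-1,j} rho(k-j)]
            / [1 - sum_{j=1..k-1} phi_{k-1,j} rho(j)],
  phi_{k,j} = phi_{k-1,j} - phi_{kk} phi_{k-1,k-j},  j = 1..k-1.
Step k = 1:
  phi_11 = rho(1) = -0.882.
Step k = 2:
  phi_22 = [rho(2) - phi_11 rho(1)] / [1 - phi_11 rho(1)] = [0.8099 - (-0.882)(-0.882)] / [1 - (-0.882)(-0.882)]
         = 0.031976 / 0.222076 = 0.144.
Therefore phi_{22} = 0.1440.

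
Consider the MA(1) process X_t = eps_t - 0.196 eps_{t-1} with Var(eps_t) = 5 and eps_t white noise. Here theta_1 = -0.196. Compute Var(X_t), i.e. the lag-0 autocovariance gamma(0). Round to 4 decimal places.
\gamma(0) = 5.1921

For an MA(q) process X_t = eps_t + sum_i theta_i eps_{t-i} with
Var(eps_t) = sigma^2, the variance is
  gamma(0) = sigma^2 * (1 + sum_i theta_i^2).
  sum_i theta_i^2 = (-0.196)^2 = 0.038416.
  gamma(0) = 5 * (1 + 0.038416) = 5 * 1.038416 = 5.19208, which rounds to 5.1921.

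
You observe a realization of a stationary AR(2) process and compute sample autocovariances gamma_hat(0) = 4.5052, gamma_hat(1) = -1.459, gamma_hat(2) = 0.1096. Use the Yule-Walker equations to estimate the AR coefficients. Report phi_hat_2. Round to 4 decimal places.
\hat\phi_{2} = -0.0900

The Yule-Walker equations for an AR(p) process read, in matrix form,
  Gamma_p phi = r_p,   with   (Gamma_p)_{ij} = gamma(|i - j|),
                       (r_p)_i = gamma(i),   i,j = 1..p.
Substitute the sample gammas (Toeplitz matrix and right-hand side of size 2):
  Gamma_p = [[4.5052, -1.459], [-1.459, 4.5052]]
  r_p     = [-1.459, 0.1096]
Written out:
  4.5052 phi_1 - 1.459 phi_2 = -1.459
  -1.459 phi_1 + 4.5052 phi_2 = 0.1096
Solve by Cramer's rule:
  det = gamma(0)^2 - gamma(1)^2 = (4.5052)^2 - (-1.459)^2 = 20.29682704 - 2.128681 = 18.16814604
  phi_hat_1 = [gamma(1) gamma(0) - gamma(1) gamma(2)] / det = [(-1.459)(4.5052) - (-1.459)(0.1096)] / 18.16814604 = -6.4131804 / 18.16814604 = -0.353
  phi_hat_2 = [gamma(0) gamma(2) - gamma(1)^2] / det = [(4.5052)(0.1096) - (-1.459)^2] / 18.16814604 = -1.63491108 / 18.16814604 = -0.09
So phi_hat = [-0.3530, -0.0900].
Therefore phi_hat_2 = -0.0900.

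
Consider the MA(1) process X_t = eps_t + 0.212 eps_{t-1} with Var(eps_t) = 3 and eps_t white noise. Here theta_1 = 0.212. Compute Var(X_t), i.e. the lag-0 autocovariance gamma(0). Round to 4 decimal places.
\gamma(0) = 3.1348

For an MA(q) process X_t = eps_t + sum_i theta_i eps_{t-i} with
Var(eps_t) = sigma^2, the variance is
  gamma(0) = sigma^2 * (1 + sum_i theta_i^2).
  sum_i theta_i^2 = (0.212)^2 = 0.044944.
  gamma(0) = 3 * (1 + 0.044944) = 3 * 1.044944 = 3.134832, which rounds to 3.1348.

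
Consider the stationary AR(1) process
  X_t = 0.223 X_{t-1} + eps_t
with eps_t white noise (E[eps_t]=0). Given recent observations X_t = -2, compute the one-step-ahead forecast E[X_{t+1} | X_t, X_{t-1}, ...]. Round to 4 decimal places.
E[X_{t+1} \mid \mathcal F_t] = -0.4460

For an AR(p) model X_t = c + sum_i phi_i X_{t-i} + eps_t, the
one-step-ahead conditional mean is
  E[X_{t+1} | X_t, ...] = c + sum_i phi_i X_{t+1-i}.
Substitute known values:
  E[X_{t+1} | ...] = (0.223) * (-2)
                   = -0.4460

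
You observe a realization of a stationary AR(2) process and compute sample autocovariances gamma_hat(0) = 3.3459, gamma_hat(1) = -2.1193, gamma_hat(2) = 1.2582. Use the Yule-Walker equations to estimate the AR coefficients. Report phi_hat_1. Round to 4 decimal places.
\hat\phi_{1} = -0.6600

The Yule-Walker equations for an AR(p) process read, in matrix form,
  Gamma_p phi = r_p,   with   (Gamma_p)_{ij} = gamma(|i - j|),
                       (r_p)_i = gamma(i),   i,j = 1..p.
Substitute the sample gammas (Toeplitz matrix and right-hand side of size 2):
  Gamma_p = [[3.3459, -2.1193], [-2.1193, 3.3459]]
  r_p     = [-2.1193, 1.2582]
Written out:
  3.3459 phi_1 - 2.1193 phi_2 = -2.1193
  -2.1193 phi_1 + 3.3459 phi_2 = 1.2582
Solve by Cramer's rule:
  det = gamma(0)^2 - gamma(1)^2 = (3.3459)^2 - (-2.1193)^2 = 11.19504681 - 4.49143249 = 6.70361432
  phi_hat_1 = [gamma(1) gamma(0) - gamma(1) gamma(2)] / det = [(-2.1193)(3.3459) - (-2.1193)(1.2582)] / 6.70361432 = -4.42446261 / 6.70361432 = -0.66
  phi_hat_2 = [gamma(0) gamma(2) - gamma(1)^2] / det = [(3.3459)(1.2582) - (-2.1193)^2] / 6.70361432 = -0.28162111 / 6.70361432 = -0.042
So phi_hat = [-0.6600, -0.0420].
Therefore phi_hat_1 = -0.6600.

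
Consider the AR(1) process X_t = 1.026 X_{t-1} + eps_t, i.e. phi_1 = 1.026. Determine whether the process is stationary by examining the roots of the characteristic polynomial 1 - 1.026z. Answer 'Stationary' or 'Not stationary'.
\text{Not stationary}

The AR(p) characteristic polynomial is P(z) = 1 - 1.026z.
Stationarity requires all roots to lie outside the unit circle, i.e. |z| > 1 for every root.
This is linear in z: 1 + (-1.026) z = 0  =>  z = -1/(-1.026) = 0.974659,  |z| = 0.974659.
Moduli of all roots: 0.9747.
All moduli strictly greater than 1? No.
Verdict: Not stationary.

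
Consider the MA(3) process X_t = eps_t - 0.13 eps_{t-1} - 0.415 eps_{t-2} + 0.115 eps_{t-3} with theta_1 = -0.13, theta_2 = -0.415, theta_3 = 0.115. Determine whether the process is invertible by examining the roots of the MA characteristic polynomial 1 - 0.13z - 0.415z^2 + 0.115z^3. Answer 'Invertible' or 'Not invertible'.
\text{Invertible}

The MA(q) characteristic polynomial is P(z) = 1 - 0.13z - 0.415z^2 + 0.115z^3.
Invertibility requires all roots to lie outside the unit circle, i.e. |z| > 1 for every root.
Degree 3: look for a simple real root z0 first, then factor out (1 - z/z0) and solve the remaining quadratic.
Testing z0 = 2: P(2) = 1 + (-0.13)(2) + (-0.415)(2)^2 + (0.115)(2)^3
  = 1 + (-0.26) + (-1.66) + (0.92) = 0.  So z_0 = 2 is a root, |z_0| = 2.
Divide out the factor (1 - 0.5 z) = (1 - z/z0) (since 1/z0 = 0.5):
  P(z) = (1 - 0.5 z)(1 + (0.37) z + (-0.23) z^2)
  [check: z-coef 0.37 - (0.5) = -0.13; z^2-coef -0.23 - (0.5)(0.37) = -0.415; z^3-coef -(0.5)(-0.23) = 0.115.]
Remaining roots from the quadratic factor 1 + (0.37) z + (-0.23) z^2:
  Set 1 + (0.37) z + (-0.23) z^2 = 0, i.e. a z^2 + b z + c = 0 with a = -0.23, b = 0.37, c = 1.
  Discriminant D = b^2 - 4ac = (0.37)^2 - 4*(-0.23)*1 = 0.1369 - (-0.92) = 1.0569.
  D >= 0, so the roots are real: z = (-b +/- sqrt(D)) / (2a) = (-0.37 +/- 1.028056) / (-0.46).
    z_1 = (-0.37 + 1.028056) / (-0.46) = -1.4306,   |z_1| = 1.4306.
    z_2 = (-0.37 - 1.028056) / (-0.46) = 3.0393,   |z_2| = 3.0393.
Moduli of all roots: 2.0000, 1.4306, 3.0393.
All moduli strictly greater than 1? Yes.
Verdict: Invertible.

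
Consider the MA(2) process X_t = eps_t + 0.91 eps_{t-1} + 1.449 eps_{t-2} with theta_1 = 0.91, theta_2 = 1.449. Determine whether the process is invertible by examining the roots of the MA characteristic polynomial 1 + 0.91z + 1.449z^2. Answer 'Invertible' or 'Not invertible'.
\text{Not invertible}

The MA(q) characteristic polynomial is P(z) = 1 + 0.91z + 1.449z^2.
Invertibility requires all roots to lie outside the unit circle, i.e. |z| > 1 for every root.
Set 1 + (0.91) z + (1.449) z^2 = 0, i.e. a z^2 + b z + c = 0 with a = 1.449, b = 0.91, c = 1.
Discriminant D = b^2 - 4ac = (0.91)^2 - 4*(1.449)*1 = 0.8281 - (5.796) = -4.9679.
D < 0, so the roots are the complex-conjugate pair z = (-b +/- i sqrt(-D)) / (2a) = -0.314 +/- 0.7691i.
For a conjugate pair |z|^2 = z * conj(z) = (product of roots) = c/a = 1/(1.449) = 0.690131, so |z| = sqrt(0.690131) = 0.8307 for both roots.
Moduli of all roots: 0.8307, 0.8307.
All moduli strictly greater than 1? No.
Verdict: Not invertible.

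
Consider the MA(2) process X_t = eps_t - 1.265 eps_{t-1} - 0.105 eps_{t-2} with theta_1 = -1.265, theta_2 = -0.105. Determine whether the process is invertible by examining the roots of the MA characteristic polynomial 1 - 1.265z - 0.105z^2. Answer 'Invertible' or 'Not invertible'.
\text{Not invertible}

The MA(q) characteristic polynomial is P(z) = 1 - 1.265z - 0.105z^2.
Invertibility requires all roots to lie outside the unit circle, i.e. |z| > 1 for every root.
Set 1 + (-1.265) z + (-0.105) z^2 = 0, i.e. a z^2 + b z + c = 0 with a = -0.105, b = -1.265, c = 1.
Discriminant D = b^2 - 4ac = (-1.265)^2 - 4*(-0.105)*1 = 1.600225 - (-0.42) = 2.020225.
D >= 0, so the roots are real: z = (-b +/- sqrt(D)) / (2a) = (1.265 +/- 1.421346) / (-0.21).
  z_1 = (1.265 + 1.421346) / (-0.21) = -12.7921,   |z_1| = 12.7921.
  z_2 = (1.265 - 1.421346) / (-0.21) = 0.7445,   |z_2| = 0.7445.
Moduli of all roots: 12.7921, 0.7445.
All moduli strictly greater than 1? No.
Verdict: Not invertible.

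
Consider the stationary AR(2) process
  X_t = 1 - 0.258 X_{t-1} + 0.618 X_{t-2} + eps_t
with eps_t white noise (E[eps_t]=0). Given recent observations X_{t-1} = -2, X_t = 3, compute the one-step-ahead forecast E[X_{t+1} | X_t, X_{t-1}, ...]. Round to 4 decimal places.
E[X_{t+1} \mid \mathcal F_t] = -1.0100

For an AR(p) model X_t = c + sum_i phi_i X_{t-i} + eps_t, the
one-step-ahead conditional mean is
  E[X_{t+1} | X_t, ...] = c + sum_i phi_i X_{t+1-i}.
Substitute known values:
  E[X_{t+1} | ...] = 1 + (-0.258) * (3) + (0.618) * (-2)
                   = -1.0100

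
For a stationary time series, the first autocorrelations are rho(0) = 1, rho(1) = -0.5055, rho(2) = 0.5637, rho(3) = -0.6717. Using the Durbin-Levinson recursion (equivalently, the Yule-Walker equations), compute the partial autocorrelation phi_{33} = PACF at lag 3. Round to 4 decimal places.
\phi_{33} = -0.4789

The PACF at lag k is phi_{kk}, the last component of the solution
to the Yule-Walker system G_k phi = r_k where
  (G_k)_{ij} = rho(|i - j|), (r_k)_i = rho(i), i,j = 1..k.
Equivalently, Durbin-Levinson gives phi_{kk} iteratively:
  phi_{11} = rho(1)
  phi_{kk} = [rho(k) - sum_{j=1..k-1} phi_{k-1,j} rho(k-j)]
            / [1 - sum_{j=1..k-1} phi_{k-1,j} rho(j)],
  phi_{k,j} = phi_{k-1,j} - phi_{kk} phi_{k-1,k-j},  j = 1..k-1.
Step k = 1:
  phi_11 = rho(1) = -0.5055.
Step k = 2:
  phi_22 = [rho(2) - phi_11 rho(1)] / [1 - phi_11 rho(1)] = [0.5637 - (-0.5055)(-0.5055)] / [1 - (-0.5055)(-0.5055)]
         = 0.30816975 / 0.74446975 = 0.413945.
  Update: phi_21 = phi_11 - phi_22 phi_11 = -0.5055 - (0.413945)(-0.5055) = -0.296251.
Step k = 3:
  phi_33 = [rho(3) - phi_21 rho(2) - phi_22 rho(1)] / [1 - phi_21 rho(1) - phi_22 rho(2)]
    numerator   = -0.6717 - (-0.296251)(0.5637) - (0.413945)(-0.5055) = -0.29545416
    denominator = 1 - (-0.296251)(-0.5055) - (0.413945)(0.5637) = 0.61690433
  phi_33 = -0.29545416 / 0.61690433 = -0.4789.
Therefore phi_{33} = -0.4789.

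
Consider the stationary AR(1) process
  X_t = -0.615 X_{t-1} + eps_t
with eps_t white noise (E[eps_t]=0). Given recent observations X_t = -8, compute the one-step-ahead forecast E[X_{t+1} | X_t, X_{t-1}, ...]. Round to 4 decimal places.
E[X_{t+1} \mid \mathcal F_t] = 4.9200

For an AR(p) model X_t = c + sum_i phi_i X_{t-i} + eps_t, the
one-step-ahead conditional mean is
  E[X_{t+1} | X_t, ...] = c + sum_i phi_i X_{t+1-i}.
Substitute known values:
  E[X_{t+1} | ...] = (-0.615) * (-8)
                   = 4.9200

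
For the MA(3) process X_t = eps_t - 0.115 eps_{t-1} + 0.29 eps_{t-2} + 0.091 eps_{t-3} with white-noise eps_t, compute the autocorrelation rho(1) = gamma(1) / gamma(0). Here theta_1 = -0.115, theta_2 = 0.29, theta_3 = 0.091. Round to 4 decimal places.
\rho(1) = -0.1103

For an MA(q) process with theta_0 = 1, the autocovariance is
  gamma(k) = sigma^2 * sum_{i=0..q-k} theta_i * theta_{i+k},
and rho(k) = gamma(k) / gamma(0). Sigma^2 cancels.
  numerator   = (1)*(-0.115) + (-0.115)*(0.29) + (0.29)*(0.091) = -0.12196.
  denominator = (1)^2 + (-0.115)^2 + (0.29)^2 + (0.091)^2 = 1.105606.
  rho(1) = -0.12196 / 1.105606 = -0.1103.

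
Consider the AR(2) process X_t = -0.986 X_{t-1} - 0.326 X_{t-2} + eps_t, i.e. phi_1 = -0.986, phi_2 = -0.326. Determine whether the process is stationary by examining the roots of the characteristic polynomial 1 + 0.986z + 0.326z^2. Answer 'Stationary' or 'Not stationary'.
\text{Stationary}

The AR(p) characteristic polynomial is P(z) = 1 + 0.986z + 0.326z^2.
Stationarity requires all roots to lie outside the unit circle, i.e. |z| > 1 for every root.
Set 1 + (0.986) z + (0.326) z^2 = 0, i.e. a z^2 + b z + c = 0 with a = 0.326, b = 0.986, c = 1.
Discriminant D = b^2 - 4ac = (0.986)^2 - 4*(0.326)*1 = 0.972196 - (1.304) = -0.331804.
D < 0, so the roots are the complex-conjugate pair z = (-b +/- i sqrt(-D)) / (2a) = -1.5123 +/- 0.8835i.
For a conjugate pair |z|^2 = z * conj(z) = (product of roots) = c/a = 1/(0.326) = 3.067485, so |z| = sqrt(3.067485) = 1.7514 for both roots.
Moduli of all roots: 1.7514, 1.7514.
All moduli strictly greater than 1? Yes.
Verdict: Stationary.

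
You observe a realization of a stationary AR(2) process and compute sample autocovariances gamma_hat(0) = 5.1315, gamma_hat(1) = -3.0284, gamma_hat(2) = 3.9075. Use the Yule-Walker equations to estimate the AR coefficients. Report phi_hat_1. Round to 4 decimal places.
\hat\phi_{1} = -0.2160

The Yule-Walker equations for an AR(p) process read, in matrix form,
  Gamma_p phi = r_p,   with   (Gamma_p)_{ij} = gamma(|i - j|),
                       (r_p)_i = gamma(i),   i,j = 1..p.
Substitute the sample gammas (Toeplitz matrix and right-hand side of size 2):
  Gamma_p = [[5.1315, -3.0284], [-3.0284, 5.1315]]
  r_p     = [-3.0284, 3.9075]
Written out:
  5.1315 phi_1 - 3.0284 phi_2 = -3.0284
  -3.0284 phi_1 + 5.1315 phi_2 = 3.9075
Solve by Cramer's rule:
  det = gamma(0)^2 - gamma(1)^2 = (5.1315)^2 - (-3.0284)^2 = 26.33229225 - 9.17120656 = 17.16108569
  phi_hat_1 = [gamma(1) gamma(0) - gamma(1) gamma(2)] / det = [(-3.0284)(5.1315) - (-3.0284)(3.9075)] / 17.16108569 = -3.7067616 / 17.16108569 = -0.216
  phi_hat_2 = [gamma(0) gamma(2) - gamma(1)^2] / det = [(5.1315)(3.9075) - (-3.0284)^2] / 17.16108569 = 10.88012969 / 17.16108569 = 0.634
So phi_hat = [-0.2160, 0.6340].
Therefore phi_hat_1 = -0.2160.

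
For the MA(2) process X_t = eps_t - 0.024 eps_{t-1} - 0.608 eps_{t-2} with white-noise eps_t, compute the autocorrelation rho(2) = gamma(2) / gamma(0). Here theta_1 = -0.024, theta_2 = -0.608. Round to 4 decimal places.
\rho(2) = -0.4437

For an MA(q) process with theta_0 = 1, the autocovariance is
  gamma(k) = sigma^2 * sum_{i=0..q-k} theta_i * theta_{i+k},
and rho(k) = gamma(k) / gamma(0). Sigma^2 cancels.
  numerator   = (1)*(-0.608) = -0.608.
  denominator = (1)^2 + (-0.024)^2 + (-0.608)^2 = 1.37024.
  rho(2) = -0.608 / 1.37024 = -0.4437.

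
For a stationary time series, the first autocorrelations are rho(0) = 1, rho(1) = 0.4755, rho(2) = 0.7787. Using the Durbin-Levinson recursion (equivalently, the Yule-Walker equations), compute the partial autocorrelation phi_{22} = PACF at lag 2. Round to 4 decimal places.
\phi_{22} = 0.7140

The PACF at lag k is phi_{kk}, the last component of the solution
to the Yule-Walker system G_k phi = r_k where
  (G_k)_{ij} = rho(|i - j|), (r_k)_i = rho(i), i,j = 1..k.
Equivalently, Durbin-Levinson gives phi_{kk} iteratively:
  phi_{11} = rho(1)
  phi_{kk} = [rho(k) - sum_{j=1..k-1} phi_{k-1,j} rho(k-j)]
            / [1 - sum_{j=1..k-1} phi_{k-1,j} rho(j)],
  phi_{k,j} = phi_{k-1,j} - phi_{kk} phi_{k-1,k-j},  j = 1..k-1.
Step k = 1:
  phi_11 = rho(1) = 0.4755.
Step k = 2:
  phi_22 = [rho(2) - phi_11 rho(1)] / [1 - phi_11 rho(1)] = [0.7787 - (0.4755)(0.4755)] / [1 - (0.4755)(0.4755)]
         = 0.55259975 / 0.77389975 = 0.714.
Therefore phi_{22} = 0.7140.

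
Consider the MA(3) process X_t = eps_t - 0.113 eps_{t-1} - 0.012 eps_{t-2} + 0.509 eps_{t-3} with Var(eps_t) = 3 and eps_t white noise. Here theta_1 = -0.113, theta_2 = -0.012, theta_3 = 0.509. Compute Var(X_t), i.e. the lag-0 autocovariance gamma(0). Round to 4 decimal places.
\gamma(0) = 3.8160

For an MA(q) process X_t = eps_t + sum_i theta_i eps_{t-i} with
Var(eps_t) = sigma^2, the variance is
  gamma(0) = sigma^2 * (1 + sum_i theta_i^2).
  sum_i theta_i^2 = (-0.113)^2 + (-0.012)^2 + (0.509)^2 = 0.012769 + 0.000144 + 0.259081 = 0.271994.
  gamma(0) = 3 * (1 + 0.271994) = 3 * 1.271994 = 3.815982, which rounds to 3.8160.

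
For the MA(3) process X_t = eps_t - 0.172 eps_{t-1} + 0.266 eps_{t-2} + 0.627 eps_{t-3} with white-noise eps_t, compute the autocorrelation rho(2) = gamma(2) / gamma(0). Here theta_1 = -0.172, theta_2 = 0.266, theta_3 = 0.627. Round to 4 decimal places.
\rho(2) = 0.1059

For an MA(q) process with theta_0 = 1, the autocovariance is
  gamma(k) = sigma^2 * sum_{i=0..q-k} theta_i * theta_{i+k},
and rho(k) = gamma(k) / gamma(0). Sigma^2 cancels.
  numerator   = (1)*(0.266) + (-0.172)*(0.627) = 0.158156.
  denominator = (1)^2 + (-0.172)^2 + (0.266)^2 + (0.627)^2 = 1.493469.
  rho(2) = 0.158156 / 1.493469 = 0.1059.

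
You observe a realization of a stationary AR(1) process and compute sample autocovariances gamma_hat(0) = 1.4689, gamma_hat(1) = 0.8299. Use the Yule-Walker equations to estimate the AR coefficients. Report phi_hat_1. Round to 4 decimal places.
\hat\phi_{1} = 0.5650

The Yule-Walker equations for an AR(p) process read, in matrix form,
  Gamma_p phi = r_p,   with   (Gamma_p)_{ij} = gamma(|i - j|),
                       (r_p)_i = gamma(i),   i,j = 1..p.
Substitute the sample gammas (Toeplitz matrix and right-hand side of size 1):
  Gamma_p = [[1.4689]]
  r_p     = [0.8299]
With p = 1 this is the single equation gamma(0) phi_1 = gamma(1):
  phi_hat_1 = gamma(1) / gamma(0) = 0.8299 / 1.4689 = 0.5650.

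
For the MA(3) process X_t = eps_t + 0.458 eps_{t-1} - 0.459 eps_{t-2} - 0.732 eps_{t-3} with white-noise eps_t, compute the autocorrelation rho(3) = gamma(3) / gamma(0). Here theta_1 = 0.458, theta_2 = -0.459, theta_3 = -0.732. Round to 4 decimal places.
\rho(3) = -0.3742

For an MA(q) process with theta_0 = 1, the autocovariance is
  gamma(k) = sigma^2 * sum_{i=0..q-k} theta_i * theta_{i+k},
and rho(k) = gamma(k) / gamma(0). Sigma^2 cancels.
  numerator   = (1)*(-0.732) = -0.732.
  denominator = (1)^2 + (0.458)^2 + (-0.459)^2 + (-0.732)^2 = 1.956269.
  rho(3) = -0.732 / 1.956269 = -0.3742.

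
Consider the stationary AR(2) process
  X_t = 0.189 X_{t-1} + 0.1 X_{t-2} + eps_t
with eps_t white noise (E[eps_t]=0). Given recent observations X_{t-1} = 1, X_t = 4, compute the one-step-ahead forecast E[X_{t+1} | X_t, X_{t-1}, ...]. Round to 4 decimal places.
E[X_{t+1} \mid \mathcal F_t] = 0.8560

For an AR(p) model X_t = c + sum_i phi_i X_{t-i} + eps_t, the
one-step-ahead conditional mean is
  E[X_{t+1} | X_t, ...] = c + sum_i phi_i X_{t+1-i}.
Substitute known values:
  E[X_{t+1} | ...] = (0.189) * (4) + (0.1) * (1)
                   = 0.8560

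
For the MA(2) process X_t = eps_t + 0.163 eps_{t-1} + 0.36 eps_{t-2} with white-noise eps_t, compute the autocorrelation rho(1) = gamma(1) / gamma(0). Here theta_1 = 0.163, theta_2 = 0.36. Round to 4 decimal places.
\rho(1) = 0.1917

For an MA(q) process with theta_0 = 1, the autocovariance is
  gamma(k) = sigma^2 * sum_{i=0..q-k} theta_i * theta_{i+k},
and rho(k) = gamma(k) / gamma(0). Sigma^2 cancels.
  numerator   = (1)*(0.163) + (0.163)*(0.36) = 0.22168.
  denominator = (1)^2 + (0.163)^2 + (0.36)^2 = 1.156169.
  rho(1) = 0.22168 / 1.156169 = 0.1917.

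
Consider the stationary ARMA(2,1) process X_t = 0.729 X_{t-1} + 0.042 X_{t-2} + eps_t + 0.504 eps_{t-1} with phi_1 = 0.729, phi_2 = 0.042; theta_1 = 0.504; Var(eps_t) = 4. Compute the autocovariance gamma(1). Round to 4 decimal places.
\gamma(1) = 16.7447

Multiply the model equation by X_{t-k} and take expectations. With theta_0 = psi_0 = 1 and psi_j the MA(infinity) weights, this gives
  gamma(k) - sum_i phi_i gamma(k-i) = c_k,
  c_k = sigma^2 * sum_{j=k..q} theta_j psi_{j-k}   (c_k = 0 for k > q),
using gamma(-m) = gamma(m).
psi-weights needed (psi_j = theta_j + sum_i phi_i psi_{j-i}):
  psi_1 = theta_1 + phi_1 = 0.504 + (0.729) = 1.233
Right-hand sides:
  c_0 = sigma^2 (1 + theta_1 psi_1) = 4 * (1 + (0.504)(1.233)) = 4 * 1.621432 = 6.485728
  c_1 = sigma^2 theta_1 = 4 * (0.504) = 2.016
  c_2 = 0
Equations for k = 0, 1, 2 (AR order 2, c_2 = 0):
  (E0) gamma(0) = phi_1 gamma(1) + phi_2 gamma(2) + c_0
  (E1) gamma(1) = phi_1 gamma(0) + phi_2 gamma(1) + c_1
  (E2) gamma(2) = phi_1 gamma(1) + phi_2 gamma(0)
From (E1): gamma(1) = A gamma(0) + B with
  A = phi_1 / (1 - phi_2) = 0.729 / 0.958 = 0.76096,   B = c_1 / (1 - phi_2) = 2.016 / 0.958 = 2.104384.
Insert (E2) into (E0): gamma(0) (1 - phi_2^2) = phi_1 (1 + phi_2) gamma(1) + c_0.
  phi_1 (1 + phi_2) = (0.729)(1.042) = 0.759618,   1 - phi_2^2 = 0.998236.
Replace gamma(1) by A gamma(0) + B and collect gamma(0):
  gamma(0) [0.998236 - (0.759618)(0.76096)] = (0.759618)(2.104384) + 6.485728
  gamma(0) * 0.420197 = 8.084256
  gamma(0) = 8.084256 / 0.420197 = 19.239212.
  gamma(1) = A gamma(0) + B = (0.76096)(19.239212) + (2.104384) = 16.744662.
Therefore gamma(1) = 16.7447 (to 4 decimal places).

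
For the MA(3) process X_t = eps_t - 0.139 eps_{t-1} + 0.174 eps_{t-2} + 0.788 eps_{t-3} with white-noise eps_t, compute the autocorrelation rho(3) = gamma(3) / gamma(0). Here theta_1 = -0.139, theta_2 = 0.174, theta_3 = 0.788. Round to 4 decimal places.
\rho(3) = 0.4717

For an MA(q) process with theta_0 = 1, the autocovariance is
  gamma(k) = sigma^2 * sum_{i=0..q-k} theta_i * theta_{i+k},
and rho(k) = gamma(k) / gamma(0). Sigma^2 cancels.
  numerator   = (1)*(0.788) = 0.788.
  denominator = (1)^2 + (-0.139)^2 + (0.174)^2 + (0.788)^2 = 1.670541.
  rho(3) = 0.788 / 1.670541 = 0.4717.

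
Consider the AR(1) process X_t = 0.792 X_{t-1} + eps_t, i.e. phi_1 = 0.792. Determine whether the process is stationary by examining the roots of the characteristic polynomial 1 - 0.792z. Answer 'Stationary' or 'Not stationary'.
\text{Stationary}

The AR(p) characteristic polynomial is P(z) = 1 - 0.792z.
Stationarity requires all roots to lie outside the unit circle, i.e. |z| > 1 for every root.
This is linear in z: 1 + (-0.792) z = 0  =>  z = -1/(-0.792) = 1.262626,  |z| = 1.262626.
Moduli of all roots: 1.2626.
All moduli strictly greater than 1? Yes.
Verdict: Stationary.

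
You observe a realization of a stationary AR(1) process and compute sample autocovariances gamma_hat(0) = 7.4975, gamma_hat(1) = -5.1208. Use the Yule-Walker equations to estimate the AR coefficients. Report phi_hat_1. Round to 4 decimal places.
\hat\phi_{1} = -0.6830

The Yule-Walker equations for an AR(p) process read, in matrix form,
  Gamma_p phi = r_p,   with   (Gamma_p)_{ij} = gamma(|i - j|),
                       (r_p)_i = gamma(i),   i,j = 1..p.
Substitute the sample gammas (Toeplitz matrix and right-hand side of size 1):
  Gamma_p = [[7.4975]]
  r_p     = [-5.1208]
With p = 1 this is the single equation gamma(0) phi_1 = gamma(1):
  phi_hat_1 = gamma(1) / gamma(0) = -5.1208 / 7.4975 = -0.6830.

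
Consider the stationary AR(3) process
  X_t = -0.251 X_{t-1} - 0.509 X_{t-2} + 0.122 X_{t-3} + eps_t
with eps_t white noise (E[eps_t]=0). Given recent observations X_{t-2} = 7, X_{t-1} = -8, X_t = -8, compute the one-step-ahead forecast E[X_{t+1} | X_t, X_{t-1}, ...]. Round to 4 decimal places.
E[X_{t+1} \mid \mathcal F_t] = 6.9340

For an AR(p) model X_t = c + sum_i phi_i X_{t-i} + eps_t, the
one-step-ahead conditional mean is
  E[X_{t+1} | X_t, ...] = c + sum_i phi_i X_{t+1-i}.
Substitute known values:
  E[X_{t+1} | ...] = (-0.251) * (-8) + (-0.509) * (-8) + (0.122) * (7)
                   = 6.9340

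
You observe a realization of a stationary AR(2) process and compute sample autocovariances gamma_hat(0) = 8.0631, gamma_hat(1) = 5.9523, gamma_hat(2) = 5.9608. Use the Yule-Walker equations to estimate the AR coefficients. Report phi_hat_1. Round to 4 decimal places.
\hat\phi_{1} = 0.4230

The Yule-Walker equations for an AR(p) process read, in matrix form,
  Gamma_p phi = r_p,   with   (Gamma_p)_{ij} = gamma(|i - j|),
                       (r_p)_i = gamma(i),   i,j = 1..p.
Substitute the sample gammas (Toeplitz matrix and right-hand side of size 2):
  Gamma_p = [[8.0631, 5.9523], [5.9523, 8.0631]]
  r_p     = [5.9523, 5.9608]
Written out:
  8.0631 phi_1 + 5.9523 phi_2 = 5.9523
  5.9523 phi_1 + 8.0631 phi_2 = 5.9608
Solve by Cramer's rule:
  det = gamma(0)^2 - gamma(1)^2 = (8.0631)^2 - (5.9523)^2 = 65.01358161 - 35.42987529 = 29.58370632
  phi_hat_1 = [gamma(1) gamma(0) - gamma(1) gamma(2)] / det = [(5.9523)(8.0631) - (5.9523)(5.9608)] / 29.58370632 = 12.51352029 / 29.58370632 = 0.423
  phi_hat_2 = [gamma(0) gamma(2) - gamma(1)^2] / det = [(8.0631)(5.9608) - (5.9523)^2] / 29.58370632 = 12.63265119 / 29.58370632 = 0.427
So phi_hat = [0.4230, 0.4270].
Therefore phi_hat_1 = 0.4230.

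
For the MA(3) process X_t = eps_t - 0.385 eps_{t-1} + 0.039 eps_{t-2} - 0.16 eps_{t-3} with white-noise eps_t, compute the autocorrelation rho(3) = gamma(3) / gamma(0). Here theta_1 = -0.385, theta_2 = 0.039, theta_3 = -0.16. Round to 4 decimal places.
\rho(3) = -0.1361

For an MA(q) process with theta_0 = 1, the autocovariance is
  gamma(k) = sigma^2 * sum_{i=0..q-k} theta_i * theta_{i+k},
and rho(k) = gamma(k) / gamma(0). Sigma^2 cancels.
  numerator   = (1)*(-0.16) = -0.16.
  denominator = (1)^2 + (-0.385)^2 + (0.039)^2 + (-0.16)^2 = 1.175346.
  rho(3) = -0.16 / 1.175346 = -0.1361.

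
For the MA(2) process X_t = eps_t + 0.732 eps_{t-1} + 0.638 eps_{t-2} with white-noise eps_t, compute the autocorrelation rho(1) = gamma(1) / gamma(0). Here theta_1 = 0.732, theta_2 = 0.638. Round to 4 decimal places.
\rho(1) = 0.6171

For an MA(q) process with theta_0 = 1, the autocovariance is
  gamma(k) = sigma^2 * sum_{i=0..q-k} theta_i * theta_{i+k},
and rho(k) = gamma(k) / gamma(0). Sigma^2 cancels.
  numerator   = (1)*(0.732) + (0.732)*(0.638) = 1.199016.
  denominator = (1)^2 + (0.732)^2 + (0.638)^2 = 1.942868.
  rho(1) = 1.199016 / 1.942868 = 0.6171.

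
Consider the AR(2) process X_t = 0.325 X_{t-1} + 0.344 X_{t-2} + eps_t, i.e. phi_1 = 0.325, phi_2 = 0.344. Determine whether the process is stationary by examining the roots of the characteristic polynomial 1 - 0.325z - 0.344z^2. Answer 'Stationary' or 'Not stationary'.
\text{Stationary}

The AR(p) characteristic polynomial is P(z) = 1 - 0.325z - 0.344z^2.
Stationarity requires all roots to lie outside the unit circle, i.e. |z| > 1 for every root.
Set 1 + (-0.325) z + (-0.344) z^2 = 0, i.e. a z^2 + b z + c = 0 with a = -0.344, b = -0.325, c = 1.
Discriminant D = b^2 - 4ac = (-0.325)^2 - 4*(-0.344)*1 = 0.105625 - (-1.376) = 1.481625.
D >= 0, so the roots are real: z = (-b +/- sqrt(D)) / (2a) = (0.325 +/- 1.21722) / (-0.688).
  z_1 = (0.325 + 1.21722) / (-0.688) = -2.2416,   |z_1| = 2.2416.
  z_2 = (0.325 - 1.21722) / (-0.688) = 1.2968,   |z_2| = 1.2968.
Moduli of all roots: 2.2416, 1.2968.
All moduli strictly greater than 1? Yes.
Verdict: Stationary.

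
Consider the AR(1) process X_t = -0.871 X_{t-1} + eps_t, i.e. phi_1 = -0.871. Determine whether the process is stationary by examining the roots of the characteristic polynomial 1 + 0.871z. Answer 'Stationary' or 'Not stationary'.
\text{Stationary}

The AR(p) characteristic polynomial is P(z) = 1 + 0.871z.
Stationarity requires all roots to lie outside the unit circle, i.e. |z| > 1 for every root.
This is linear in z: 1 + (0.871) z = 0  =>  z = -1/(0.871) = -1.148106,  |z| = 1.148106.
Moduli of all roots: 1.1481.
All moduli strictly greater than 1? Yes.
Verdict: Stationary.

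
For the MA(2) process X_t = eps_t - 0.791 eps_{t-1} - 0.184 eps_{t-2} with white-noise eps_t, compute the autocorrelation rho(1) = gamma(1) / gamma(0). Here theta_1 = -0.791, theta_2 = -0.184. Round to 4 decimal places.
\rho(1) = -0.3889

For an MA(q) process with theta_0 = 1, the autocovariance is
  gamma(k) = sigma^2 * sum_{i=0..q-k} theta_i * theta_{i+k},
and rho(k) = gamma(k) / gamma(0). Sigma^2 cancels.
  numerator   = (1)*(-0.791) + (-0.791)*(-0.184) = -0.645456.
  denominator = (1)^2 + (-0.791)^2 + (-0.184)^2 = 1.659537.
  rho(1) = -0.645456 / 1.659537 = -0.3889.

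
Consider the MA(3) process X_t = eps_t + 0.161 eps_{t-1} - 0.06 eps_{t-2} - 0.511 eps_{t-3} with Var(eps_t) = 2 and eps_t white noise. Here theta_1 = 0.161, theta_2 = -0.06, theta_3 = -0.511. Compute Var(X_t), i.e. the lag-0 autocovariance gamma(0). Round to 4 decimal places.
\gamma(0) = 2.5813

For an MA(q) process X_t = eps_t + sum_i theta_i eps_{t-i} with
Var(eps_t) = sigma^2, the variance is
  gamma(0) = sigma^2 * (1 + sum_i theta_i^2).
  sum_i theta_i^2 = (0.161)^2 + (-0.06)^2 + (-0.511)^2 = 0.025921 + 0.0036 + 0.261121 = 0.290642.
  gamma(0) = 2 * (1 + 0.290642) = 2 * 1.290642 = 2.581284, which rounds to 2.5813.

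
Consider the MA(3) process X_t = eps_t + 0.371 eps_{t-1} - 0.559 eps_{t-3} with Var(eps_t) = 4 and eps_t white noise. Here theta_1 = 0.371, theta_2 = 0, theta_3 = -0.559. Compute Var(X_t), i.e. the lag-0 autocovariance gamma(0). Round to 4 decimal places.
\gamma(0) = 5.8005

For an MA(q) process X_t = eps_t + sum_i theta_i eps_{t-i} with
Var(eps_t) = sigma^2, the variance is
  gamma(0) = sigma^2 * (1 + sum_i theta_i^2).
  sum_i theta_i^2 = (0.371)^2 + (0)^2 + (-0.559)^2 = 0.137641 + 0 + 0.312481 = 0.450122.
  gamma(0) = 4 * (1 + 0.450122) = 4 * 1.450122 = 5.800488, which rounds to 5.8005.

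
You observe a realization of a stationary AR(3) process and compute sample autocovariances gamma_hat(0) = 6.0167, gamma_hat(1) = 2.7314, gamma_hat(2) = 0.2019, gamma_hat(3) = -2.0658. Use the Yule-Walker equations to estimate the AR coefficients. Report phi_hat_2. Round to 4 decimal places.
\hat\phi_{2} = -0.0250

The Yule-Walker equations for an AR(p) process read, in matrix form,
  Gamma_p phi = r_p,   with   (Gamma_p)_{ij} = gamma(|i - j|),
                       (r_p)_i = gamma(i),   i,j = 1..p.
Substitute the sample gammas (Toeplitz matrix and right-hand side of size 3):
  Gamma_p = [[6.0167, 2.7314, 0.2019], [2.7314, 6.0167, 2.7314], [0.2019, 2.7314, 6.0167]]
  r_p     = [2.7314, 0.2019, -2.0658]
Written out (R1..R3):
  (R1) 6.0167 phi_1 + 2.7314 phi_2 + 0.2019 phi_3 = 2.7314
  (R2) 2.7314 phi_1 + 6.0167 phi_2 + 2.7314 phi_3 = 0.2019
  (R3) 0.2019 phi_1 + 2.7314 phi_2 + 6.0167 phi_3 = -2.0658
Gaussian elimination:
  R2 <- R2 - (2.7314/6.0167) R1 = R2 - (0.45397) R1:  4.776727 phi_2 + 2.639744 phi_3 = -1.038073
  R3 <- R3 - (0.2019/6.0167) R1 = R3 - (0.033557) R1:  2.639744 phi_2 + 6.009925 phi_3 = -2.157456
  R3 <- R3 - (2.639744/4.776727) R2 = R3 - (0.552626) R2:  4.551134 phi_3 = -1.58379
Back-substitution:
  phi_hat_3 = -1.58379 / 4.551134 = -0.347999
  phi_hat_2 = (-1.038073 - (2.639744)(-0.347999)) / 4.776727 = -0.025006
  phi_hat_1 = (2.7314 - (2.7314)(-0.025006) - (0.2019)(-0.347999)) / 6.0167 = 0.476999
So phi_hat = [0.4770, -0.0250, -0.3480].
Therefore phi_hat_2 = -0.0250.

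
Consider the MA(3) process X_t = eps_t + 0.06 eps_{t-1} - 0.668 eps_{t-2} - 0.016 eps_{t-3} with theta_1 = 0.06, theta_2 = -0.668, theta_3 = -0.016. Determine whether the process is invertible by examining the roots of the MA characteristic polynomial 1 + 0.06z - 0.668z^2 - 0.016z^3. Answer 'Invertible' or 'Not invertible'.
\text{Invertible}

The MA(q) characteristic polynomial is P(z) = 1 + 0.06z - 0.668z^2 - 0.016z^3.
Invertibility requires all roots to lie outside the unit circle, i.e. |z| > 1 for every root.
Degree 3: look for a simple real root z0 first, then factor out (1 - z/z0) and solve the remaining quadratic.
Testing z0 = 1.25: P(1.25) = 1 + (0.06)(1.25) + (-0.668)(1.25)^2 + (-0.016)(1.25)^3
  = 1 + (0.075) + (-1.04375) + (-0.03125) = 0.  So z_0 = 1.25 is a root, |z_0| = 1.25.
Divide out the factor (1 - 0.8 z) = (1 - z/z0) (since 1/z0 = 0.8):
  P(z) = (1 - 0.8 z)(1 + (0.86) z + (0.02) z^2)
  [check: z-coef 0.86 - (0.8) = 0.06; z^2-coef 0.02 - (0.8)(0.86) = -0.668; z^3-coef -(0.8)(0.02) = -0.016.]
Remaining roots from the quadratic factor 1 + (0.86) z + (0.02) z^2:
  Set 1 + (0.86) z + (0.02) z^2 = 0, i.e. a z^2 + b z + c = 0 with a = 0.02, b = 0.86, c = 1.
  Discriminant D = b^2 - 4ac = (0.86)^2 - 4*(0.02)*1 = 0.7396 - (0.08) = 0.6596.
  D >= 0, so the roots are real: z = (-b +/- sqrt(D)) / (2a) = (-0.86 +/- 0.812158) / (0.04).
    z_1 = (-0.86 + 0.812158) / (0.04) = -1.1961,   |z_1| = 1.1961.
    z_2 = (-0.86 - 0.812158) / (0.04) = -41.8039,   |z_2| = 41.8039.
Moduli of all roots: 1.2500, 1.1961, 41.8039.
All moduli strictly greater than 1? Yes.
Verdict: Invertible.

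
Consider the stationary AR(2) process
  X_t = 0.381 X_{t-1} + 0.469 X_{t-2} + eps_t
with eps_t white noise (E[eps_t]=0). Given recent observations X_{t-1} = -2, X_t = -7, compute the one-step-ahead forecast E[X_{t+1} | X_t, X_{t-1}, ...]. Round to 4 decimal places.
E[X_{t+1} \mid \mathcal F_t] = -3.6050

For an AR(p) model X_t = c + sum_i phi_i X_{t-i} + eps_t, the
one-step-ahead conditional mean is
  E[X_{t+1} | X_t, ...] = c + sum_i phi_i X_{t+1-i}.
Substitute known values:
  E[X_{t+1} | ...] = (0.381) * (-7) + (0.469) * (-2)
                   = -3.6050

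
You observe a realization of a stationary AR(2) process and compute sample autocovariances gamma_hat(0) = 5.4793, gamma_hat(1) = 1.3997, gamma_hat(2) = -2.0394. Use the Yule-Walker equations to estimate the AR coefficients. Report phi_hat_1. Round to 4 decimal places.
\hat\phi_{1} = 0.3750

The Yule-Walker equations for an AR(p) process read, in matrix form,
  Gamma_p phi = r_p,   with   (Gamma_p)_{ij} = gamma(|i - j|),
                       (r_p)_i = gamma(i),   i,j = 1..p.
Substitute the sample gammas (Toeplitz matrix and right-hand side of size 2):
  Gamma_p = [[5.4793, 1.3997], [1.3997, 5.4793]]
  r_p     = [1.3997, -2.0394]
Written out:
  5.4793 phi_1 + 1.3997 phi_2 = 1.3997
  1.3997 phi_1 + 5.4793 phi_2 = -2.0394
Solve by Cramer's rule:
  det = gamma(0)^2 - gamma(1)^2 = (5.4793)^2 - (1.3997)^2 = 30.02272849 - 1.95916009 = 28.0635684
  phi_hat_1 = [gamma(1) gamma(0) - gamma(1) gamma(2)] / det = [(1.3997)(5.4793) - (1.3997)(-2.0394)] / 28.0635684 = 10.52392439 / 28.0635684 = 0.375
  phi_hat_2 = [gamma(0) gamma(2) - gamma(1)^2] / det = [(5.4793)(-2.0394) - (1.3997)^2] / 28.0635684 = -13.13364451 / 28.0635684 = -0.468
So phi_hat = [0.3750, -0.4680].
Therefore phi_hat_1 = 0.3750.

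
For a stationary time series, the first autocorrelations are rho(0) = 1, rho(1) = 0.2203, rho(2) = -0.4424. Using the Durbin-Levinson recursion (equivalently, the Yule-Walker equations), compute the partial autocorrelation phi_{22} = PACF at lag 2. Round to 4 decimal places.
\phi_{22} = -0.5160

The PACF at lag k is phi_{kk}, the last component of the solution
to the Yule-Walker system G_k phi = r_k where
  (G_k)_{ij} = rho(|i - j|), (r_k)_i = rho(i), i,j = 1..k.
Equivalently, Durbin-Levinson gives phi_{kk} iteratively:
  phi_{11} = rho(1)
  phi_{kk} = [rho(k) - sum_{j=1..k-1} phi_{k-1,j} rho(k-j)]
            / [1 - sum_{j=1..k-1} phi_{k-1,j} rho(j)],
  phi_{k,j} = phi_{k-1,j} - phi_{kk} phi_{k-1,k-j},  j = 1..k-1.
Step k = 1:
  phi_11 = rho(1) = 0.2203.
Step k = 2:
  phi_22 = [rho(2) - phi_11 rho(1)] / [1 - phi_11 rho(1)] = [-0.4424 - (0.2203)(0.2203)] / [1 - (0.2203)(0.2203)]
         = -0.49093209 / 0.95146791 = -0.516.
Therefore phi_{22} = -0.5160.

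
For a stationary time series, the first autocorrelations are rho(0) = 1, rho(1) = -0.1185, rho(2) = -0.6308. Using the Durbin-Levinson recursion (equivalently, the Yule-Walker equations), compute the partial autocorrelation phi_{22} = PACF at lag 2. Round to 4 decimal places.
\phi_{22} = -0.6540

The PACF at lag k is phi_{kk}, the last component of the solution
to the Yule-Walker system G_k phi = r_k where
  (G_k)_{ij} = rho(|i - j|), (r_k)_i = rho(i), i,j = 1..k.
Equivalently, Durbin-Levinson gives phi_{kk} iteratively:
  phi_{11} = rho(1)
  phi_{kk} = [rho(k) - sum_{j=1..k-1} phi_{k-1,j} rho(k-j)]
            / [1 - sum_{j=1..k-1} phi_{k-1,j} rho(j)],
  phi_{k,j} = phi_{k-1,j} - phi_{kk} phi_{k-1,k-j},  j = 1..k-1.
Step k = 1:
  phi_11 = rho(1) = -0.1185.
Step k = 2:
  phi_22 = [rho(2) - phi_11 rho(1)] / [1 - phi_11 rho(1)] = [-0.6308 - (-0.1185)(-0.1185)] / [1 - (-0.1185)(-0.1185)]
         = -0.64484225 / 0.98595775 = -0.654.
Therefore phi_{22} = -0.6540.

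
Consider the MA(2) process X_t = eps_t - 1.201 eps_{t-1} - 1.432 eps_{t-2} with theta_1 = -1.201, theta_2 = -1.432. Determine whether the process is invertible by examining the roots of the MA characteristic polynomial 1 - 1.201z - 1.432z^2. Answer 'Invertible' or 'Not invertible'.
\text{Not invertible}

The MA(q) characteristic polynomial is P(z) = 1 - 1.201z - 1.432z^2.
Invertibility requires all roots to lie outside the unit circle, i.e. |z| > 1 for every root.
Set 1 + (-1.201) z + (-1.432) z^2 = 0, i.e. a z^2 + b z + c = 0 with a = -1.432, b = -1.201, c = 1.
Discriminant D = b^2 - 4ac = (-1.201)^2 - 4*(-1.432)*1 = 1.442401 - (-5.728) = 7.170401.
D >= 0, so the roots are real: z = (-b +/- sqrt(D)) / (2a) = (1.201 +/- 2.67776) / (-2.864).
  z_1 = (1.201 + 2.67776) / (-2.864) = -1.3543,   |z_1| = 1.3543.
  z_2 = (1.201 - 2.67776) / (-2.864) = 0.5156,   |z_2| = 0.5156.
Moduli of all roots: 1.3543, 0.5156.
All moduli strictly greater than 1? No.
Verdict: Not invertible.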